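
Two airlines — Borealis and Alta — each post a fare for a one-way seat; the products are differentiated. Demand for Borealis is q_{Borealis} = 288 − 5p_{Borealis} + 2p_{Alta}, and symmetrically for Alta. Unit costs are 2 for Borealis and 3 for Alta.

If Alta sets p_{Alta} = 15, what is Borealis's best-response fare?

32.8

Borealis's profit: π = (p_{Borealis} − 2)(288 − 5p_{Borealis} + 2p_{Alta}).
∂π/∂p_{Borealis} = 298 − 10p_{Borealis} + 2p_{Alta} = 0 ⇒ p_{Borealis} = 29.8 + 0.2p_{Alta}.
At p_{Alta} = 15: p_{Borealis} = 29.8 + 0.2·15 = 32.8.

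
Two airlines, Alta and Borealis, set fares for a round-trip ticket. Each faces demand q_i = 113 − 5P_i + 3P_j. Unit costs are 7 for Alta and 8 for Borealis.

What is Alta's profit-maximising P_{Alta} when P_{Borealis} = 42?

27.4

Alta's profit: π = (P_{Alta} − 7)(113 − 5P_{Alta} + 3P_{Borealis}).
∂π/∂P_{Alta} = 148 − 10P_{Alta} + 3P_{Borealis} = 0 ⇒ P_{Alta} = 14.8 + 0.3P_{Borealis}.
At P_{Borealis} = 42: P_{Alta} = 14.8 + 0.3·42 = 27.4.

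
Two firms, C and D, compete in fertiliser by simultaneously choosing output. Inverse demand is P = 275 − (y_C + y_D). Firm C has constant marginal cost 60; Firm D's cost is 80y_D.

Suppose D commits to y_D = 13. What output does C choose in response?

Firm C's profit: π = y_C(275 − (y_C + y_D)) − 60y_C.
∂π/∂y_C = 215 − 2y_C − y_D = 0, so y_C = 107.5 − 0.5y_D.
At y_D = 13: y_C = 107.5 − 0.5·13 = 101.

101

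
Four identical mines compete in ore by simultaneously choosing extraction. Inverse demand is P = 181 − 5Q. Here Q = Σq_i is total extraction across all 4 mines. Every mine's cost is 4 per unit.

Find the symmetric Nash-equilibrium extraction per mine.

A representative mine's profit is π_i = q_i(181 − 5Q) − 4q_i, with Q = q_i + Σ_{j≠i} q_j.
First-order condition: 177 − 10q_i − 5Σ_{j≠i} q_j = 0.
With identical mines, set every q_j = q: then 177 − 10q − 15q = 0, i.e. q = 177/25 = 7.08.

7.08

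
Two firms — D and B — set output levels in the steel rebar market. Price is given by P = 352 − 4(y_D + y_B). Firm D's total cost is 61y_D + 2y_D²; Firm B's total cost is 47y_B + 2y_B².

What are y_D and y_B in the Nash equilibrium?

Firm D's profit: π = y_D(352 − 4(y_D + y_B)) − 61y_D − 2y_D².
∂π/∂y_D = 291 − 12y_D − 4y_B = 0, so y_D = 24.25 − (1/3)y_B.
By the same steps for B: y_B = 305/12 − (1/3)y_D.
Substituting the second reaction function into the first: y_D = 24.25 − (1/3)(305/12 − (1/3)y_D), which gives (8/9)y_D = 142/9 ⇒ y_D = 17.75.
Then y_B = 305/12 − (1/3)·17.75 = 19.5.

17.75, 19.5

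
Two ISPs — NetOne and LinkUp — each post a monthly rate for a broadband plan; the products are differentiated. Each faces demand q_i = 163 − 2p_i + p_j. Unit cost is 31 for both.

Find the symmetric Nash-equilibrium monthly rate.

75

NetOne's profit: π = (p_{NetOne} − 31)(163 − 2p_{NetOne} + p_{LinkUp}).
∂π/∂p_{NetOne} = 225 − 4p_{NetOne} + p_{LinkUp} = 0 ⇒ p_{NetOne} = 56.25 + 0.25p_{LinkUp}.
By symmetry p_{LinkUp} = p_{NetOne}; substituting into the reaction function, 0.75p_{NetOne} = 56.25 and p_{NetOne} = 75.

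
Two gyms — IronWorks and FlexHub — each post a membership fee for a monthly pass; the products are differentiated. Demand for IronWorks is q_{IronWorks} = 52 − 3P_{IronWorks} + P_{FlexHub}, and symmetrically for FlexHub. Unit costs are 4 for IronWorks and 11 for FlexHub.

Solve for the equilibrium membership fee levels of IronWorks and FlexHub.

IronWorks's profit: π = (P_{IronWorks} − 4)(52 − 3P_{IronWorks} + P_{FlexHub}).
∂π/∂P_{IronWorks} = 64 − 6P_{IronWorks} + P_{FlexHub} = 0 ⇒ P_{IronWorks} = 32/3 + (1/6)P_{FlexHub}.
Similarly P_{FlexHub} = 85/6 + (1/6)P_{IronWorks}.
Solving the two reaction functions simultaneously: (1 − (1/6)(1/6))P_{IronWorks} = 32/3 + (1/6)·(85/6), so (35/36)P_{IronWorks} = 469/36 and P_{IronWorks} = 13.4.
Then P_{FlexHub} = 85/6 + (1/6)·13.4 = 16.4.

13.4, 16.4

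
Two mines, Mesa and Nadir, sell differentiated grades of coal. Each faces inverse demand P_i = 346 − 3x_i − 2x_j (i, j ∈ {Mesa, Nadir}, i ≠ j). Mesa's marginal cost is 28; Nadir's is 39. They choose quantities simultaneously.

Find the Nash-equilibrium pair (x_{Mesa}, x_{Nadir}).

40.4375, 37.6875

Mine Mesa's profit: π = x_{Mesa}(346 − 3x_{Mesa} − 2x_{Nadir}) − 28x_{Mesa}.
∂π/∂x_{Mesa} = 318 − 6x_{Mesa} − 2x_{Nadir} = 0 ⇒ x_{Mesa} = 53 − (1/3)x_{Nadir}.
Similarly x_{Nadir} = 307/6 − (1/3)x_{Mesa}.
Substituting the second reaction function into the first: x_{Mesa} = 53 − (1/3)(307/6 − (1/3)x_{Mesa}), which gives (8/9)x_{Mesa} = 647/18 ⇒ x_{Mesa} = 40.4375.
Then x_{Nadir} = 307/6 − (1/3)·40.4375 = 37.6875.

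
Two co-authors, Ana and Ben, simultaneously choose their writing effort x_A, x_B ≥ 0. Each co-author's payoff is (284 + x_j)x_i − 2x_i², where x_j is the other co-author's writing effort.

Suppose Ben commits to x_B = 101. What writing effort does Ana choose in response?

Ana's payoff is (284 + x_B)x_A − 2x_A².
∂π/∂x_A = 284 + x_B − 4x_A = 0, so x_A = 71 + 0.25x_B.
At x_B = 101: x_A = 71 + 0.25·101 = 96.25.

96.25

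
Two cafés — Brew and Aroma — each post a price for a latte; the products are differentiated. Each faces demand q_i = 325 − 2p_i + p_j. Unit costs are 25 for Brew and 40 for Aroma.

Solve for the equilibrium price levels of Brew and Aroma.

Brew's profit: π = (p_{Brew} − 25)(325 − 2p_{Brew} + p_{Aroma}).
∂π/∂p_{Brew} = 375 − 4p_{Brew} + p_{Aroma} = 0 ⇒ p_{Brew} = 93.75 + 0.25p_{Aroma}.
Similarly p_{Aroma} = 101.25 + 0.25p_{Brew}.
Plugging p_{Aroma} into Brew's best response: p_{Brew} = 93.75 + 0.25(101.25 + 0.25p_{Brew}) ⇒ 0.9375p_{Brew} = 119.0625, so p_{Brew} = 127.
Then p_{Aroma} = 101.25 + 0.25·127 = 133.

127, 133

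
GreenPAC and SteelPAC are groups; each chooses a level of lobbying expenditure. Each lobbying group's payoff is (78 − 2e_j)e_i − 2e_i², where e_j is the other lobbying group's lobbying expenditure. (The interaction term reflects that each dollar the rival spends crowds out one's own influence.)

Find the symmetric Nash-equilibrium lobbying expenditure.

13

GreenPAC's payoff is (78 − 2e_S)e_G − 2e_G².
∂π/∂e_G = 78 − 2e_S − 4e_G = 0, so e_G = 19.5 − 0.5e_S.
By symmetry e_S = e_G; substituting into the reaction function, 1.5e_G = 19.5 and e_G = 13.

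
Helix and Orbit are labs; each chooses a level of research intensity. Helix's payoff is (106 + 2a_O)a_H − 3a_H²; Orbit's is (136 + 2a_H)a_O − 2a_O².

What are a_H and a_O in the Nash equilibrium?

Expanding Helix's payoff: 106a_H + 2a_Oa_H − 3a_H².
∂π/∂a_H = 106 + 2a_O − 6a_H = 0, so a_H = 53/3 + (1/3)a_O.
Likewise for Orbit: a_O = 34 + 0.5a_H.
Solving the two reaction functions simultaneously: (1 − (1/3)(0.5))a_H = 53/3 + (1/3)·34, so (5/6)a_H = 29 and a_H = 34.8.
Then a_O = 34 + 0.5·34.8 = 51.4.

34.8, 51.4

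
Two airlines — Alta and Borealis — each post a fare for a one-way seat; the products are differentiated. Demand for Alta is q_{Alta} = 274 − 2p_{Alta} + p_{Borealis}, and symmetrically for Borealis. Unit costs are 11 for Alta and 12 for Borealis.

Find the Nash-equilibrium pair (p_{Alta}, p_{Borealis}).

98.8, 99.2

Alta's profit: π = (p_{Alta} − 11)(274 − 2p_{Alta} + p_{Borealis}).
∂π/∂p_{Alta} = 296 − 4p_{Alta} + p_{Borealis} = 0 ⇒ p_{Alta} = 74 + 0.25p_{Borealis}.
Similarly p_{Borealis} = 74.5 + 0.25p_{Alta}.
Plugging p_{Borealis} into Alta's best response: p_{Alta} = 74 + 0.25(74.5 + 0.25p_{Alta}) ⇒ 0.9375p_{Alta} = 92.625, so p_{Alta} = 98.8.
Then p_{Borealis} = 74.5 + 0.25·98.8 = 99.2.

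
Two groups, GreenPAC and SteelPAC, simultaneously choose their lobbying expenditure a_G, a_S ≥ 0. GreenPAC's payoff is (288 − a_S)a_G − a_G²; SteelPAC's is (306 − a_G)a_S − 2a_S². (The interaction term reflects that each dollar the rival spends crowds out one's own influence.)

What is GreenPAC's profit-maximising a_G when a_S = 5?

Expanding GreenPAC's payoff: 288a_G − a_Sa_G − a_G².
∂π/∂a_G = 288 − a_S − 2a_G = 0, so a_G = 144 − 0.5a_S.
At a_S = 5: a_G = 144 − 0.5·5 = 141.5.

141.5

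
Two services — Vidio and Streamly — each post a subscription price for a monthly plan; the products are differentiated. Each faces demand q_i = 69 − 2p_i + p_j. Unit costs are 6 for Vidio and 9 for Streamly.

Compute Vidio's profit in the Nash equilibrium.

915.92

Vidio's profit: π = (p_{Vidio} − 6)(69 − 2p_{Vidio} + p_{Streamly}).
∂π/∂p_{Vidio} = 81 − 4p_{Vidio} + p_{Streamly} = 0 ⇒ p_{Vidio} = 20.25 + 0.25p_{Streamly}.
Similarly p_{Streamly} = 21.75 + 0.25p_{Vidio}.
Solving the two reaction functions simultaneously: (1 − (0.25)(0.25))p_{Vidio} = 20.25 + 0.25·21.75, so 0.9375p_{Vidio} = 25.6875 and p_{Vidio} = 27.4.
Then p_{Streamly} = 21.75 + 0.25·27.4 = 28.6.
q_{Vidio} = 69 − 2·27.4 + 28.6 = 42.8.
Profit = (27.4 − 6)·42.8 = 915.92.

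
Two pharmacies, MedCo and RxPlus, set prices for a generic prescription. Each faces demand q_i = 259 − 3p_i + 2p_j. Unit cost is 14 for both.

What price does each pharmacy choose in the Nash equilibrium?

MedCo's profit: π = (p_{MedCo} − 14)(259 − 3p_{MedCo} + 2p_{RxPlus}).
∂π/∂p_{MedCo} = 301 − 6p_{MedCo} + 2p_{RxPlus} = 0 ⇒ p_{MedCo} = 301/6 + (1/3)p_{RxPlus}.
By symmetry p_{RxPlus} = p_{MedCo}; substituting into the reaction function, (2/3)p_{MedCo} = 301/6 and p_{MedCo} = 75.25.

75.25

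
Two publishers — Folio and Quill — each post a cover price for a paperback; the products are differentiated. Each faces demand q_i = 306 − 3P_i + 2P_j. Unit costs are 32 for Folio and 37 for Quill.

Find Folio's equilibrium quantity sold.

Folio's profit: π = (P_{Folio} − 32)(306 − 3P_{Folio} + 2P_{Quill}).
∂π/∂P_{Folio} = 402 − 6P_{Folio} + 2P_{Quill} = 0 ⇒ P_{Folio} = 67 + (1/3)P_{Quill}.
Similarly P_{Quill} = 69.5 + (1/3)P_{Folio}.
Substituting the second reaction function into the first: P_{Folio} = 67 + (1/3)(69.5 + (1/3)P_{Folio}), which gives (8/9)P_{Folio} = 541/6 ⇒ P_{Folio} = 101.4375.
Then P_{Quill} = 69.5 + (1/3)·101.4375 = 103.3125.
q_{Folio} = 306 − 3·101.4375 + 2·103.3125 = 208.3125.

208.3125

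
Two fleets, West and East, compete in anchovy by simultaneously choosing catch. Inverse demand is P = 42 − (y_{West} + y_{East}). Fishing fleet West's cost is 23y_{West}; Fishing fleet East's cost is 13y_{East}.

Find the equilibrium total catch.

16

Fishing fleet West's profit: π = y_{West}(42 − (y_{West} + y_{East})) − 23y_{West}.
∂π/∂y_{West} = 19 − 2y_{West} − y_{East} = 0, so y_{West} = 9.5 − 0.5y_{East}.
By the same steps for East: y_{East} = 14.5 − 0.5y_{West}.
Solving the two reaction functions simultaneously: (1 − (−0.5)(−0.5))y_{West} = 9.5 − 0.5·14.5, so 0.75y_{West} = 2.25 and y_{West} = 3.
Then y_{East} = 14.5 − 0.5·3 = 13.
Total catch: 3 + 13 = 16.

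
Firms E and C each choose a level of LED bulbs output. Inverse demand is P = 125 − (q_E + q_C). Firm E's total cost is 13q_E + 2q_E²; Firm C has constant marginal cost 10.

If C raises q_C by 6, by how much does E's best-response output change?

-1

Firm E's profit: π = q_E(125 − (q_E + q_C)) − 13q_E − 2q_E².
∂π/∂q_E = 112 − 6q_E − q_C = 0, so q_E = 56/3 − (1/6)q_C.
The reaction-function slope is −1/6, so a 6-unit rise in q_C moves q_E by −1/6 × 6 = −1. E's best response falls — the actions are strategic substitutes.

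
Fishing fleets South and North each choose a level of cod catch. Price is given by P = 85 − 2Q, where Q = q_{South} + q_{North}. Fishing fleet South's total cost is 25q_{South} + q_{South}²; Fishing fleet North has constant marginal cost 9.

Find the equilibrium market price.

42.6

Fishing fleet South's profit: π = q_{South}(85 − 2(q_{South} + q_{North})) − 25q_{South} − q_{South}².
∂π/∂q_{South} = 60 − 6q_{South} − 2q_{North} = 0, so q_{South} = 10 − (1/3)q_{North}.
For North: ∂π/∂q_{North} = 76 − 4q_{North} − 2q_{South} = 0 ⇒ q_{North} = 19 − 0.5q_{South}.
Solving the two reaction functions simultaneously: (1 − (−1/3)(−0.5))q_{South} = 10 − (1/3)·19, so (5/6)q_{South} = 11/3 and q_{South} = 4.4.
Then q_{North} = 19 − 0.5·4.4 = 16.8.
Equilibrium price: P = 85 − 2·21.2 = 42.6.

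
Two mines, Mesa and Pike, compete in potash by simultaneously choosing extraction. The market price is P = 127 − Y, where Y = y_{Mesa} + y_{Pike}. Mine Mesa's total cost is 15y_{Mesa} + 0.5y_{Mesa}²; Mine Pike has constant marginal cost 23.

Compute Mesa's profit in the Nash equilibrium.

864

Mine Mesa's profit: π = y_{Mesa}(127 − (y_{Mesa} + y_{Pike})) − 15y_{Mesa} − 0.5y_{Mesa}².
∂π/∂y_{Mesa} = 112 − 3y_{Mesa} − y_{Pike} = 0, so y_{Mesa} = 112/3 − (1/3)y_{Pike}.
For Pike: ∂π/∂y_{Pike} = 104 − 2y_{Pike} − y_{Mesa} = 0 ⇒ y_{Pike} = 52 − 0.5y_{Mesa}.
Plugging y_{Pike} into Mesa's best response: y_{Mesa} = 112/3 − (1/3)(52 − 0.5y_{Mesa}) ⇒ (5/6)y_{Mesa} = 20, so y_{Mesa} = 24.
Then y_{Pike} = 52 − 0.5·24 = 40.
Price P = 127 − 64 = 63.
Mesa's profit: (63 − 15)·24 − 0.5(24)² = 864.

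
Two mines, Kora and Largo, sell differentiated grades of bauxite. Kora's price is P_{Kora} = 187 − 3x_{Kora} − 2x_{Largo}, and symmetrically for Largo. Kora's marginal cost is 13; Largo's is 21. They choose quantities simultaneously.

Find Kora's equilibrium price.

79.75

Mine Kora's profit: π = x_{Kora}(187 − 3x_{Kora} − 2x_{Largo}) − 13x_{Kora}.
∂π/∂x_{Kora} = 174 − 6x_{Kora} − 2x_{Largo} = 0 ⇒ x_{Kora} = 29 − (1/3)x_{Largo}.
Similarly x_{Largo} = 83/3 − (1/3)x_{Kora}.
Solving the two reaction functions simultaneously: (1 − (−1/3)(−1/3))x_{Kora} = 29 − (1/3)·(83/3), so (8/9)x_{Kora} = 178/9 and x_{Kora} = 22.25.
Then x_{Largo} = 83/3 − (1/3)·22.25 = 20.25.
P_{Kora} = 187 − 3·22.25 − 2·20.25 = 79.75.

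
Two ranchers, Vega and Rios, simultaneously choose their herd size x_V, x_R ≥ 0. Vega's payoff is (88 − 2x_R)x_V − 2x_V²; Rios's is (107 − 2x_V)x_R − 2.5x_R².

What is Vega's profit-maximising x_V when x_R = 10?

17

Expanding Vega's payoff: 88x_V − 2x_Rx_V − 2x_V².
∂π/∂x_V = 88 − 2x_R − 4x_V = 0, so x_V = 22 − 0.5x_R.
At x_R = 10: x_V = 22 − 0.5·10 = 17.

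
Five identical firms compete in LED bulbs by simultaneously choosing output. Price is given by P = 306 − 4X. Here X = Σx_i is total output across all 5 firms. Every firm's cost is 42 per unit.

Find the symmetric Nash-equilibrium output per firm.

11

A representative firm's profit is π_i = x_i(306 − 4X) − 42x_i, with X = x_i + Σ_{j≠i} x_j.
First-order condition: 264 − 8x_i − 4Σ_{j≠i} x_j = 0.
With identical firms, set every x_j = x: then 264 − 8x − 16x = 0, i.e. x = 264/24 = 11.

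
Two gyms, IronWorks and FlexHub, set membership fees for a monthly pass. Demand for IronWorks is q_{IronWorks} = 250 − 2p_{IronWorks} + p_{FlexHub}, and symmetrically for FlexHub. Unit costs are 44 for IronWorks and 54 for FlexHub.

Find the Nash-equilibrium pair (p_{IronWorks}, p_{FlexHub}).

IronWorks's profit: π = (p_{IronWorks} − 44)(250 − 2p_{IronWorks} + p_{FlexHub}).
∂π/∂p_{IronWorks} = 338 − 4p_{IronWorks} + p_{FlexHub} = 0 ⇒ p_{IronWorks} = 84.5 + 0.25p_{FlexHub}.
Similarly p_{FlexHub} = 89.5 + 0.25p_{IronWorks}.
Plugging p_{FlexHub} into IronWorks's best response: p_{IronWorks} = 84.5 + 0.25(89.5 + 0.25p_{IronWorks}) ⇒ 0.9375p_{IronWorks} = 106.875, so p_{IronWorks} = 114.
Then p_{FlexHub} = 89.5 + 0.25·114 = 118.

114, 118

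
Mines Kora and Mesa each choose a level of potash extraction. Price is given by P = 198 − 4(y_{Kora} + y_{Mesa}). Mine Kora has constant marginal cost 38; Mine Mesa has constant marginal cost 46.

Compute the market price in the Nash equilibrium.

94

Mine Kora's profit: π = y_{Kora}(198 − 4(y_{Kora} + y_{Mesa})) − 38y_{Kora}.
∂π/∂y_{Kora} = 160 − 8y_{Kora} − 4y_{Mesa} = 0, so y_{Kora} = 20 − 0.5y_{Mesa}.
By the same steps for Mesa: y_{Mesa} = 19 − 0.5y_{Kora}.
Solving the two reaction functions simultaneously: (1 − (−0.5)(−0.5))y_{Kora} = 20 − 0.5·19, so 0.75y_{Kora} = 10.5 and y_{Kora} = 14.
Then y_{Mesa} = 19 − 0.5·14 = 12.
Equilibrium price: P = 198 − 4·26 = 94.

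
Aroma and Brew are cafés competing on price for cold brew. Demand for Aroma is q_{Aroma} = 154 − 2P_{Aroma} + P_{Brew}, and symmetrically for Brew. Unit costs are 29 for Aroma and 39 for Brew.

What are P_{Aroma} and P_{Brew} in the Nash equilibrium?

72, 76

Aroma's profit: π = (P_{Aroma} − 29)(154 − 2P_{Aroma} + P_{Brew}).
∂π/∂P_{Aroma} = 212 − 4P_{Aroma} + P_{Brew} = 0 ⇒ P_{Aroma} = 53 + 0.25P_{Brew}.
Similarly P_{Brew} = 58 + 0.25P_{Aroma}.
Substituting the second reaction function into the first: P_{Aroma} = 53 + 0.25(58 + 0.25P_{Aroma}), which gives 0.9375P_{Aroma} = 67.5 ⇒ P_{Aroma} = 72.
Then P_{Brew} = 58 + 0.25·72 = 76.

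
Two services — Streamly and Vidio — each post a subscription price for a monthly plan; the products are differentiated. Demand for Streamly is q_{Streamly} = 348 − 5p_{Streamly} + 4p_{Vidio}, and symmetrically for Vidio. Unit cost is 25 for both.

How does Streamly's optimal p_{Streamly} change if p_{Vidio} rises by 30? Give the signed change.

Streamly's profit: π = (p_{Streamly} − 25)(348 − 5p_{Streamly} + 4p_{Vidio}).
∂π/∂p_{Streamly} = 473 − 10p_{Streamly} + 4p_{Vidio} = 0 ⇒ p_{Streamly} = 47.3 + 0.4p_{Vidio}.
The reaction-function slope is 0.4, so a 30-unit rise in p_{Vidio} moves p_{Streamly} by 0.4 × 30 = 12. Streamly's best response rises — the actions are strategic complements.

12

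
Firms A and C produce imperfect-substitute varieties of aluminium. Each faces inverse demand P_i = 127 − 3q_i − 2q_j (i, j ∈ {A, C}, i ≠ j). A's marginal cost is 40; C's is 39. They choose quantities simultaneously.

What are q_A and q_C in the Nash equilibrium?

10.8125, 11.0625

Firm A's profit: π = q_A(127 − 3q_A − 2q_C) − 40q_A.
∂π/∂q_A = 87 − 6q_A − 2q_C = 0 ⇒ q_A = 14.5 − (1/3)q_C.
Similarly q_C = 44/3 − (1/3)q_A.
Substituting the second reaction function into the first: q_A = 14.5 − (1/3)(44/3 − (1/3)q_A), which gives (8/9)q_A = 173/18 ⇒ q_A = 10.8125.
Then q_C = 44/3 − (1/3)·10.8125 = 11.0625.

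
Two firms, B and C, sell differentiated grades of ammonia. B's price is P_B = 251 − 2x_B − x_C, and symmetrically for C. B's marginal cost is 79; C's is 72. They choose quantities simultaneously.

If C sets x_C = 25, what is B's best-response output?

Firm B's profit: π = x_B(251 − 2x_B − x_C) − 79x_B.
∂π/∂x_B = 172 − 4x_B − x_C = 0 ⇒ x_B = 43 − 0.25x_C.
At x_C = 25: x_B = 43 − 0.25·25 = 36.75.

36.75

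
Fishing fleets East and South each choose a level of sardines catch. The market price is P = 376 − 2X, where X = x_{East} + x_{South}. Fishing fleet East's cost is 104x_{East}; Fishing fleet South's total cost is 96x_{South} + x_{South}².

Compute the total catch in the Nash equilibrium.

82.4

Fishing fleet East's profit: π = x_{East}(376 − 2(x_{East} + x_{South})) − 104x_{East}.
∂π/∂x_{East} = 272 − 4x_{East} − 2x_{South} = 0, so x_{East} = 68 − 0.5x_{South}.
For South: ∂π/∂x_{South} = 280 − 6x_{South} − 2x_{East} = 0 ⇒ x_{South} = 140/3 − (1/3)x_{East}.
Solving the two reaction functions simultaneously: (1 − (−0.5)(−1/3))x_{East} = 68 − 0.5·(140/3), so (5/6)x_{East} = 134/3 and x_{East} = 53.6.
Then x_{South} = 140/3 − (1/3)·53.6 = 28.8.
Total catch: 53.6 + 28.8 = 82.4.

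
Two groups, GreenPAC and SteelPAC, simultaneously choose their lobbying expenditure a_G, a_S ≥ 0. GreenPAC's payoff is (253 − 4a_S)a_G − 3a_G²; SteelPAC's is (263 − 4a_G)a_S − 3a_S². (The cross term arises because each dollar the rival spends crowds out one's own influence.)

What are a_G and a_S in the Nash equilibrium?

Expanding GreenPAC's payoff: 253a_G − 4a_Sa_G − 3a_G².
∂π/∂a_G = 253 − 4a_S − 6a_G = 0, so a_G = 253/6 − (2/3)a_S.
Likewise for SteelPAC: a_S = 263/6 − (2/3)a_G.
Plugging a_S into GreenPAC's best response: a_G = 253/6 − (2/3)(263/6 − (2/3)a_G) ⇒ (5/9)a_G = 233/18, so a_G = 23.3.
Then a_S = 263/6 − (2/3)·23.3 = 28.3.

23.3, 28.3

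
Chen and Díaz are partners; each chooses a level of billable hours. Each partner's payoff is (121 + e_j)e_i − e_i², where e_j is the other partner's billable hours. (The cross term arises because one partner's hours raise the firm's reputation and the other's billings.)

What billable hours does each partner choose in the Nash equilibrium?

Chen's payoff is (121 + e_D)e_C − e_C².
∂π/∂e_C = 121 + e_D − 2e_C = 0, so e_C = 60.5 + 0.5e_D.
The game is symmetric, so in equilibrium e_D = e_C: the reaction function gives 0.5e_C = 60.5, hence e_C = 121.

121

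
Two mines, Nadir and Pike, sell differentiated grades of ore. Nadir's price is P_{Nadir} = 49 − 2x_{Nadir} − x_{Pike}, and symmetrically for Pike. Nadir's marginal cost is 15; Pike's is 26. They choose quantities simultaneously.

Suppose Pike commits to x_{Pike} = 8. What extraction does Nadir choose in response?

Mine Nadir's profit: π = x_{Nadir}(49 − 2x_{Nadir} − x_{Pike}) − 15x_{Nadir}.
∂π/∂x_{Nadir} = 34 − 4x_{Nadir} − x_{Pike} = 0 ⇒ x_{Nadir} = 8.5 − 0.25x_{Pike}.
At x_{Pike} = 8: x_{Nadir} = 8.5 − 0.25·8 = 6.5.

6.5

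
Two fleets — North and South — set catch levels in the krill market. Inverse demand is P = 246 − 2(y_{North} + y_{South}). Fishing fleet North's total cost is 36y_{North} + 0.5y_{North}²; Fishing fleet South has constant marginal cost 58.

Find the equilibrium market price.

123

Fishing fleet North's profit: π = y_{North}(246 − 2(y_{North} + y_{South})) − 36y_{North} − 0.5y_{North}².
∂π/∂y_{North} = 210 − 5y_{North} − 2y_{South} = 0, so y_{North} = 42 − 0.4y_{South}.
For South: ∂π/∂y_{South} = 188 − 4y_{South} − 2y_{North} = 0 ⇒ y_{South} = 47 − 0.5y_{North}.
Solving the two reaction functions simultaneously: (1 − (−0.4)(−0.5))y_{North} = 42 − 0.4·47, so 0.8y_{North} = 23.2 and y_{North} = 29.
Then y_{South} = 47 − 0.5·29 = 32.5.
Equilibrium price: P = 246 − 2·61.5 = 123.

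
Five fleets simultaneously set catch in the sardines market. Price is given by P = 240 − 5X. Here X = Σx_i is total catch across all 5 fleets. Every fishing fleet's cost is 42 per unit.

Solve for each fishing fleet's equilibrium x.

A representative fishing fleet's profit is π_i = x_i(240 − 5X) − 42x_i, with X = x_i + Σ_{j≠i} x_j.
First-order condition: 198 − 10x_i − 5Σ_{j≠i} x_j = 0.
In a symmetric equilibrium every fishing fleet chooses the same x, so Σ_{j≠i} x_j = 4x. The condition becomes 198 − 30x = 0, giving x = 198/30 = 6.6.

6.6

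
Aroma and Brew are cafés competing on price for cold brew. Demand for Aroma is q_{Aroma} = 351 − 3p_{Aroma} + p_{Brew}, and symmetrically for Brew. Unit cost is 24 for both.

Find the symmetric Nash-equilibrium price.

Aroma's profit: π = (p_{Aroma} − 24)(351 − 3p_{Aroma} + p_{Brew}).
∂π/∂p_{Aroma} = 423 − 6p_{Aroma} + p_{Brew} = 0 ⇒ p_{Aroma} = 70.5 + (1/6)p_{Brew}.
Setting p_{Aroma} = p_{Brew} in the reaction function: p_{Aroma} = 70.5 + (1/6)p_{Aroma}, so p_{Aroma} = 70.5 / (5/6) = 84.6.

84.6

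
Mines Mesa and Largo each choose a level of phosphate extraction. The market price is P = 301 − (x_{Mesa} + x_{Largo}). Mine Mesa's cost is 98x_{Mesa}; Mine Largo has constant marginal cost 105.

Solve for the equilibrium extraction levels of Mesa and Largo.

70, 63

Mine Mesa's profit: π = x_{Mesa}(301 − (x_{Mesa} + x_{Largo})) − 98x_{Mesa}.
∂π/∂x_{Mesa} = 203 − 2x_{Mesa} − x_{Largo} = 0, so x_{Mesa} = 101.5 − 0.5x_{Largo}.
By the same steps for Largo: x_{Largo} = 98 − 0.5x_{Mesa}.
Solving the two reaction functions simultaneously: (1 − (−0.5)(−0.5))x_{Mesa} = 101.5 − 0.5·98, so 0.75x_{Mesa} = 52.5 and x_{Mesa} = 70.
Then x_{Largo} = 98 − 0.5·70 = 63.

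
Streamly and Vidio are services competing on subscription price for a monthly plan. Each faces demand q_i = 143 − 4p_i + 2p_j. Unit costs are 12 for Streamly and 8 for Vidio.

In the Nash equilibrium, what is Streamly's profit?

1489.96

Streamly's profit: π = (p_{Streamly} − 12)(143 − 4p_{Streamly} + 2p_{Vidio}).
∂π/∂p_{Streamly} = 191 − 8p_{Streamly} + 2p_{Vidio} = 0 ⇒ p_{Streamly} = 23.875 + 0.25p_{Vidio}.
Similarly p_{Vidio} = 21.875 + 0.25p_{Streamly}.
Substituting the second reaction function into the first: p_{Streamly} = 23.875 + 0.25(21.875 + 0.25p_{Streamly}), which gives 0.9375p_{Streamly} = 939/32 ⇒ p_{Streamly} = 31.3.
Then p_{Vidio} = 21.875 + 0.25·31.3 = 29.7.
q_{Streamly} = 143 − 4·31.3 + 2·29.7 = 77.2.
Profit = (31.3 − 12)·77.2 = 1489.96.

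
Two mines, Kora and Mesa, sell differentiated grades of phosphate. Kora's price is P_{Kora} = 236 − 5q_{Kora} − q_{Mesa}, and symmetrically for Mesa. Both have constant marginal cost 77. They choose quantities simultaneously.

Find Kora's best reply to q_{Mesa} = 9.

15

Mine Kora's profit: π = q_{Kora}(236 − 5q_{Kora} − q_{Mesa}) − 77q_{Kora}.
∂π/∂q_{Kora} = 159 − 10q_{Kora} − q_{Mesa} = 0 ⇒ q_{Kora} = 15.9 − 0.1q_{Mesa}.
At q_{Mesa} = 9: q_{Kora} = 15.9 − 0.1·9 = 15.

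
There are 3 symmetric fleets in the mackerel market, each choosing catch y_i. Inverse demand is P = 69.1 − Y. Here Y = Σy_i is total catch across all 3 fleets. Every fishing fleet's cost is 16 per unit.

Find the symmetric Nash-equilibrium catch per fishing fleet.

A representative fishing fleet's profit is π_i = y_i(69.1 − Y) − 16y_i, with Y = y_i + Σ_{j≠i} y_j.
First-order condition: 53.1 − 2y_i − Σ_{j≠i} y_j = 0.
In a symmetric equilibrium every fishing fleet chooses the same y, so Σ_{j≠i} y_j = 2y. The condition becomes 53.1 − 4y = 0, giving y = 53.1/4 = 13.275.

13.275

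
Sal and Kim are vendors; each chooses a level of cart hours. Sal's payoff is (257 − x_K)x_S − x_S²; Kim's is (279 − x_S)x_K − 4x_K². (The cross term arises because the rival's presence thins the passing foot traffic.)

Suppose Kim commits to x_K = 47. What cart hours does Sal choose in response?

Expanding Sal's payoff: 257x_S − x_Kx_S − x_S².
∂π/∂x_S = 257 − x_K − 2x_S = 0, so x_S = 128.5 − 0.5x_K.
At x_K = 47: x_S = 128.5 − 0.5·47 = 105.

105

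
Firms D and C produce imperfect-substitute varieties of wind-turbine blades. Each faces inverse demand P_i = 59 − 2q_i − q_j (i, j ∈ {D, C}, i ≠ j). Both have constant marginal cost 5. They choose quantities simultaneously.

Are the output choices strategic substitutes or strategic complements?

strategic substitutes

Firm D's profit: π = q_D(59 − 2q_D − q_C) − 5q_D.
∂π/∂q_D = 54 − 4q_D − q_C = 0 ⇒ q_D = 13.5 − 0.25q_C.
The best-response slope dq_D/dq_C = −0.25 < 0: the reaction function is downward-sloping, so the choices are strategic substitutes.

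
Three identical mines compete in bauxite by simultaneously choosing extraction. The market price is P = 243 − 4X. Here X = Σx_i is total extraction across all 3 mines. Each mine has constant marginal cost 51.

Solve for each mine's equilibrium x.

A representative mine's profit is π_i = x_i(243 − 4X) − 51x_i, with X = x_i + Σ_{j≠i} x_j.
First-order condition: 192 − 8x_i − 4Σ_{j≠i} x_j = 0.
Imposing symmetry (x_j = x for all j) turns Σ_{j≠i} x_j into 2x, so 192 = 16x and x = 12.

12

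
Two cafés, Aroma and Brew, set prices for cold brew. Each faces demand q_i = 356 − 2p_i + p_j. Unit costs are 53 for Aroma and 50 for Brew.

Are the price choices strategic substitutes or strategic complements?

strategic complements

Aroma's profit: π = (p_{Aroma} − 53)(356 − 2p_{Aroma} + p_{Brew}).
∂π/∂p_{Aroma} = 462 − 4p_{Aroma} + p_{Brew} = 0 ⇒ p_{Aroma} = 115.5 + 0.25p_{Brew}.
The best-response slope dp_{Aroma}/dp_{Brew} = 0.25 > 0: the reaction function is upward-sloping, so the choices are strategic complements.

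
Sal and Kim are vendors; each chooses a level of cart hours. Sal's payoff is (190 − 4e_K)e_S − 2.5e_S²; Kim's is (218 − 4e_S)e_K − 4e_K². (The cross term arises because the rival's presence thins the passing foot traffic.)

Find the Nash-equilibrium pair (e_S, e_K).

Expanding Sal's payoff: 190e_S − 4e_Ke_S − 2.5e_S².
∂π/∂e_S = 190 − 4e_K − 5e_S = 0, so e_S = 38 − 0.8e_K.
Likewise for Kim: e_K = 27.25 − 0.5e_S.
Plugging e_K into Sal's best response: e_S = 38 − 0.8(27.25 − 0.5e_S) ⇒ 0.6e_S = 16.2, so e_S = 27.
Then e_K = 27.25 − 0.5·27 = 13.75.

27, 13.75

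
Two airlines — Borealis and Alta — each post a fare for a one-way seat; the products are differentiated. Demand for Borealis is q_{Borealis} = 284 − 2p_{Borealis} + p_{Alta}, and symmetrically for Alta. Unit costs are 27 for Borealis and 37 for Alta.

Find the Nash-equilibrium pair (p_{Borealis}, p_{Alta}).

114, 118

Borealis's profit: π = (p_{Borealis} − 27)(284 − 2p_{Borealis} + p_{Alta}).
∂π/∂p_{Borealis} = 338 − 4p_{Borealis} + p_{Alta} = 0 ⇒ p_{Borealis} = 84.5 + 0.25p_{Alta}.
Similarly p_{Alta} = 89.5 + 0.25p_{Borealis}.
Substituting the second reaction function into the first: p_{Borealis} = 84.5 + 0.25(89.5 + 0.25p_{Borealis}), which gives 0.9375p_{Borealis} = 106.875 ⇒ p_{Borealis} = 114.
Then p_{Alta} = 89.5 + 0.25·114 = 118.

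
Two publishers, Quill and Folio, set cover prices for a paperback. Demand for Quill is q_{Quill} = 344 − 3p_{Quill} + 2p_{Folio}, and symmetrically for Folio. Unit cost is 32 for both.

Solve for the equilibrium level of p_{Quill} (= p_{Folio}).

Quill's profit: π = (p_{Quill} − 32)(344 − 3p_{Quill} + 2p_{Folio}).
∂π/∂p_{Quill} = 440 − 6p_{Quill} + 2p_{Folio} = 0 ⇒ p_{Quill} = 220/3 + (1/3)p_{Folio}.
The game is symmetric, so in equilibrium p_{Folio} = p_{Quill}: the reaction function gives (2/3)p_{Quill} = 220/3, hence p_{Quill} = 110.

110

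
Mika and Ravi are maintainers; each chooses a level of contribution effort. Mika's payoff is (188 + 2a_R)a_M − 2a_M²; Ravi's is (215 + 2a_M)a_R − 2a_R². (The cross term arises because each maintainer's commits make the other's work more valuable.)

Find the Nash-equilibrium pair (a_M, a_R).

Expanding Mika's payoff: 188a_M + 2a_Ra_M − 2a_M².
∂π/∂a_M = 188 + 2a_R − 4a_M = 0, so a_M = 47 + 0.5a_R.
Likewise for Ravi: a_R = 53.75 + 0.5a_M.
Plugging a_R into Mika's best response: a_M = 47 + 0.5(53.75 + 0.5a_M) ⇒ 0.75a_M = 73.875, so a_M = 98.5.
Then a_R = 53.75 + 0.5·98.5 = 103.

98.5, 103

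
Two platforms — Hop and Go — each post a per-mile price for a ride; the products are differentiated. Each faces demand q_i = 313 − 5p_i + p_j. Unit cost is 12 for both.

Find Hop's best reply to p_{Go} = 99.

47.2

Hop's profit: π = (p_{Hop} − 12)(313 − 5p_{Hop} + p_{Go}).
∂π/∂p_{Hop} = 373 − 10p_{Hop} + p_{Go} = 0 ⇒ p_{Hop} = 37.3 + 0.1p_{Go}.
At p_{Go} = 99: p_{Hop} = 37.3 + 0.1·99 = 47.2.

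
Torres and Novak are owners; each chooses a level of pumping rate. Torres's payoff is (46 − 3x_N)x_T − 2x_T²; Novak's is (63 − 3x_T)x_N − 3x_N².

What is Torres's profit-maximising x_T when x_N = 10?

4

Expanding Torres's payoff: 46x_T − 3x_Nx_T − 2x_T².
∂π/∂x_T = 46 − 3x_N − 4x_T = 0, so x_T = 11.5 − 0.75x_N.
At x_N = 10: x_T = 11.5 − 0.75·10 = 4.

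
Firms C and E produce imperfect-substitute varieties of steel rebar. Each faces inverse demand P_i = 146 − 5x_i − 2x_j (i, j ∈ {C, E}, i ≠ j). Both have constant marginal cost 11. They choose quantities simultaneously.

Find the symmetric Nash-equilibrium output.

Firm C's profit: π = x_C(146 − 5x_C − 2x_E) − 11x_C.
∂π/∂x_C = 135 − 10x_C − 2x_E = 0 ⇒ x_C = 13.5 − 0.2x_E.
Setting x_C = x_E in the reaction function: x_C = 13.5 − 0.2x_C, so x_C = 13.5 / 1.2 = 11.25.

11.25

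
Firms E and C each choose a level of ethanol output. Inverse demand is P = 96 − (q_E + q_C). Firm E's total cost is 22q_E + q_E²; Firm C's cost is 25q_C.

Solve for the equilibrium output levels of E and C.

Firm E's profit: π = q_E(96 − (q_E + q_C)) − 22q_E − q_E².
∂π/∂q_E = 74 − 4q_E − q_C = 0, so q_E = 18.5 − 0.25q_C.
For C: ∂π/∂q_C = 71 − 2q_C − q_E = 0 ⇒ q_C = 35.5 − 0.5q_E.
Plugging q_C into E's best response: q_E = 18.5 − 0.25(35.5 − 0.5q_E) ⇒ 0.875q_E = 9.625, so q_E = 11.
Then q_C = 35.5 − 0.5·11 = 30.

11, 30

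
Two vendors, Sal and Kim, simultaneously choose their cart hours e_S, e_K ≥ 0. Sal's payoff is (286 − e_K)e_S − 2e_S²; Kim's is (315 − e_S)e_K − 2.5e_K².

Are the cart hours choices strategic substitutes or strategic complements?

Expanding Sal's payoff: 286e_S − e_Ke_S − 2e_S².
∂π/∂e_S = 286 − e_K − 4e_S = 0, so e_S = 71.5 − 0.25e_K.
The best-response slope de_S/de_K = −0.25 < 0: the reaction function is downward-sloping, so the choices are strategic substitutes.

strategic substitutes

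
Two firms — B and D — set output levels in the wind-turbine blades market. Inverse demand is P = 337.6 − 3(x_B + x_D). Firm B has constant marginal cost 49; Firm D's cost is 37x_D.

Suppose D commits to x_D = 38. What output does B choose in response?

29.1

Firm B's profit: π = x_B(337.6 − 3(x_B + x_D)) − 49x_B.
∂π/∂x_B = 288.6 − 6x_B − 3x_D = 0, so x_B = 48.1 − 0.5x_D.
At x_D = 38: x_B = 48.1 − 0.5·38 = 29.1.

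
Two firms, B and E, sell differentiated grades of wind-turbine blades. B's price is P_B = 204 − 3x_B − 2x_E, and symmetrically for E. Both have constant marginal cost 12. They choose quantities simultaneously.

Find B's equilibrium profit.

1728

Firm B's profit: π = x_B(204 − 3x_B − 2x_E) − 12x_B.
∂π/∂x_B = 192 − 6x_B − 2x_E = 0 ⇒ x_B = 32 − (1/3)x_E.
By symmetry x_E = x_B; substituting into the reaction function, (4/3)x_B = 32 and x_B = 24.
P_B = 204 − 3·24 − 2·24 = 84.
Profit = (84 − 12)·24 = 1728.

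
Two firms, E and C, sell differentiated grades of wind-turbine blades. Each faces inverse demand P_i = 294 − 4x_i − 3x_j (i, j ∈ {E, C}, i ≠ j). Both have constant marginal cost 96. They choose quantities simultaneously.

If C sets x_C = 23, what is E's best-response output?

Firm E's profit: π = x_E(294 − 4x_E − 3x_C) − 96x_E.
∂π/∂x_E = 198 − 8x_E − 3x_C = 0 ⇒ x_E = 24.75 − 0.375x_C.
At x_C = 23: x_E = 24.75 − 0.375·23 = 16.125.

16.125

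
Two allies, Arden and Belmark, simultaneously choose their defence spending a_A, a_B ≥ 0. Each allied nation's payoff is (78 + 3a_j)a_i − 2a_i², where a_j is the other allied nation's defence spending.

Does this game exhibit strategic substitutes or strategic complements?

Arden's payoff is (78 + 3a_B)a_A − 2a_A².
∂π/∂a_A = 78 + 3a_B − 4a_A = 0, so a_A = 19.5 + 0.75a_B.
The best-response slope da_A/da_B = 0.75 > 0: the reaction function is upward-sloping, so the choices are strategic complements.

strategic complements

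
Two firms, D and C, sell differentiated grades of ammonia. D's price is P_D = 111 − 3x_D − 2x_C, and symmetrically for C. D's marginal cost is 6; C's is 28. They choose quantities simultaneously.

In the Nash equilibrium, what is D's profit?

Firm D's profit: π = x_D(111 − 3x_D − 2x_C) − 6x_D.
∂π/∂x_D = 105 − 6x_D − 2x_C = 0 ⇒ x_D = 17.5 − (1/3)x_C.
Similarly x_C = 83/6 − (1/3)x_D.
Solving the two reaction functions simultaneously: (1 − (−1/3)(−1/3))x_D = 17.5 − (1/3)·(83/6), so (8/9)x_D = 116/9 and x_D = 14.5.
Then x_C = 83/6 − (1/3)·14.5 = 9.
P_D = 111 − 3·14.5 − 2·9 = 49.5.
Profit = (49.5 − 6)·14.5 = 630.75.

630.75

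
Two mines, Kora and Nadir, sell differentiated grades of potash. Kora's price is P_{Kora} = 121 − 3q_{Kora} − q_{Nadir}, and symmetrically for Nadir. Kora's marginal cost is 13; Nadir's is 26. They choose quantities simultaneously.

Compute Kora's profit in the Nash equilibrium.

748.92

Mine Kora's profit: π = q_{Kora}(121 − 3q_{Kora} − q_{Nadir}) − 13q_{Kora}.
∂π/∂q_{Kora} = 108 − 6q_{Kora} − q_{Nadir} = 0 ⇒ q_{Kora} = 18 − (1/6)q_{Nadir}.
Similarly q_{Nadir} = 95/6 − (1/6)q_{Kora}.
Substituting the second reaction function into the first: q_{Kora} = 18 − (1/6)(95/6 − (1/6)q_{Kora}), which gives (35/36)q_{Kora} = 553/36 ⇒ q_{Kora} = 15.8.
Then q_{Nadir} = 95/6 − (1/6)·15.8 = 13.2.
P_{Kora} = 121 − 3·15.8 − 13.2 = 60.4.
Profit = (60.4 − 13)·15.8 = 748.92.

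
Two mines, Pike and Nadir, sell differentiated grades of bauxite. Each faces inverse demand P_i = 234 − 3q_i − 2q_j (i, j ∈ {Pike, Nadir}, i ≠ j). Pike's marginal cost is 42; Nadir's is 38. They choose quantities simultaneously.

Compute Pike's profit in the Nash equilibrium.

Mine Pike's profit: π = q_{Pike}(234 − 3q_{Pike} − 2q_{Nadir}) − 42q_{Pike}.
∂π/∂q_{Pike} = 192 − 6q_{Pike} − 2q_{Nadir} = 0 ⇒ q_{Pike} = 32 − (1/3)q_{Nadir}.
Similarly q_{Nadir} = 98/3 − (1/3)q_{Pike}.
Solving the two reaction functions simultaneously: (1 − (−1/3)(−1/3))q_{Pike} = 32 − (1/3)·(98/3), so (8/9)q_{Pike} = 190/9 and q_{Pike} = 23.75.
Then q_{Nadir} = 98/3 − (1/3)·23.75 = 24.75.
P_{Pike} = 234 − 3·23.75 − 2·24.75 = 113.25.
Profit = (113.25 − 42)·23.75 = 1692.1875.

1692.1875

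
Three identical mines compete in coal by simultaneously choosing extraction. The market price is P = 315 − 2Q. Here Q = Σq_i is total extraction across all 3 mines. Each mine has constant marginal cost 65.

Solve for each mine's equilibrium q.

A representative mine's profit is π_i = q_i(315 − 2Q) − 65q_i, with Q = q_i + Σ_{j≠i} q_j.
First-order condition: 250 − 4q_i − 2Σ_{j≠i} q_j = 0.
Imposing symmetry (q_j = q for all j) turns Σ_{j≠i} q_j into 2q, so 250 = 8q and q = 31.25.

31.25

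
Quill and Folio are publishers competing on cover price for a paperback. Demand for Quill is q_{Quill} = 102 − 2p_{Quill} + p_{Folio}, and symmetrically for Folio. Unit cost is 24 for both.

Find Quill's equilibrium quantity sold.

52

Quill's profit: π = (p_{Quill} − 24)(102 − 2p_{Quill} + p_{Folio}).
∂π/∂p_{Quill} = 150 − 4p_{Quill} + p_{Folio} = 0 ⇒ p_{Quill} = 37.5 + 0.25p_{Folio}.
Setting p_{Quill} = p_{Folio} in the reaction function: p_{Quill} = 37.5 + 0.25p_{Quill}, so p_{Quill} = 37.5 / 0.75 = 50.
q_{Quill} = 102 − 2·50 + 50 = 52.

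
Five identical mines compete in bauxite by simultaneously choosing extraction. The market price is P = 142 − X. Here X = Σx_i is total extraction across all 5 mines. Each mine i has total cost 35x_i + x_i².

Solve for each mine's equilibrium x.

13.375

A representative mine's profit is π_i = x_i(142 − X) − 35x_i − x_i², with X = x_i + Σ_{j≠i} x_j.
First-order condition: 107 − 4x_i − Σ_{j≠i} x_j = 0.
With identical mines, set every x_j = x: then 107 − 4x − 4x = 0, i.e. x = 107/8 = 13.375.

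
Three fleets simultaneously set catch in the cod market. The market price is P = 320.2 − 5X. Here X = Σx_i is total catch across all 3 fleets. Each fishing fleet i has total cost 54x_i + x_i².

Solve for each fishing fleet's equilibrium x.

12.1

A representative fishing fleet's profit is π_i = x_i(320.2 − 5X) − 54x_i − x_i², with X = x_i + Σ_{j≠i} x_j.
First-order condition: 266.2 − 12x_i − 5Σ_{j≠i} x_j = 0.
With identical fishing fleets, set every x_j = x: then 266.2 − 12x − 10x = 0, i.e. x = 266.2/22 = 12.1.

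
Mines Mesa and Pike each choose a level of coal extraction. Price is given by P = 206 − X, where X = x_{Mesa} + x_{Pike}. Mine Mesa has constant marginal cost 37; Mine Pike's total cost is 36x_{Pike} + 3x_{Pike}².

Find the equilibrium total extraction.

Mine Mesa's profit: π = x_{Mesa}(206 − (x_{Mesa} + x_{Pike})) − 37x_{Mesa}.
∂π/∂x_{Mesa} = 169 − 2x_{Mesa} − x_{Pike} = 0, so x_{Mesa} = 84.5 − 0.5x_{Pike}.
For Pike: ∂π/∂x_{Pike} = 170 − 8x_{Pike} − x_{Mesa} = 0 ⇒ x_{Pike} = 21.25 − 0.125x_{Mesa}.
Substituting the second reaction function into the first: x_{Mesa} = 84.5 − 0.5(21.25 − 0.125x_{Mesa}), which gives 0.9375x_{Mesa} = 73.875 ⇒ x_{Mesa} = 78.8.
Then x_{Pike} = 21.25 − 0.125·78.8 = 11.4.
Total extraction: 78.8 + 11.4 = 90.2.

90.2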